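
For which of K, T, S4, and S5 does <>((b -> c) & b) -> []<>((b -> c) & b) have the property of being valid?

S5-tableau for the negation ~(<>((b -> c) & b) -> []<>((b -> c) & b)):
1. ~(<>((b -> c) & b) -> []<>((b -> c) & b)), w0
2. <>((b -> c) & b), w0   [~->-rule on 1]
3. ~[]<>((b -> c) & b), w0   [~->-rule on 1]
4. (b -> c) & b, w1   [<>-rule on 2: fresh world w1, w0Rw1]
5. b -> c, w1   [&-rule on 4]
6. b, w1   [&-rule on 4]
7. c, w1   [->-rule on 5 (branches; this branch)]
8. ~<>((b -> c) & b), w2   [~[]-rule on 3: fresh world w2, w0Rw2]
9. ~((b -> c) & b), w0   [~<>-rule on 8 via w2Rw0]
10. ~((b -> c) & b), w1   [~<>-rule on 8 via w2Rw1]
11. ~((b -> c) & b), w2   [~<>-rule on 8 via w2Rw2]
12. ~(b -> c), w0   [~&-rule on 9 (branches; this branch)]
13. b, w0   [~->-rule on 12]
14. ~c, w0   [~->-rule on 12]
15. ~(b -> c), w1   [~&-rule on 10 (branches; this branch)]
16. ~c, w1   [~->-rule on 15]
Accessibility: w0Rw0, w0Rw1, w0Rw2, w1Rw0, w1Rw1, w1Rw2, w2Rw0, w2Rw1, w2Rw2
Branch closes: c and ~c both at w1.
Every branch closes (one shown): valid in S5.
S4-tableau for the negation ~(<>((b -> c) & b) -> []<>((b -> c) & b)):
1. ~(<>((b -> c) & b) -> []<>((b -> c) & b)), w0
2. <>((b -> c) & b), w0   [~->-rule on 1]
3. ~[]<>((b -> c) & b), w0   [~->-rule on 1]
4. (b -> c) & b, w1   [<>-rule on 2: fresh world w1, w0Rw1]
5. b -> c, w1   [&-rule on 4]
6. b, w1   [&-rule on 4]
7. c, w1   [->-rule on 5 (branches; this branch)]
8. ~<>((b -> c) & b), w2   [~[]-rule on 3: fresh world w2, w0Rw2]
9. ~((b -> c) & b), w2   [~<>-rule on 8 via w2Rw2]
10. ~b, w2   [~&-rule on 9 (branches; this branch)]
Accessibility: w0Rw0, w0Rw1, w0Rw2, w1Rw1, w2Rw2
Complete open branch: countermodel on an S4-frame, so not valid in S4, nor in K, T (the same frame is also a K-frame and a T-frame).

S5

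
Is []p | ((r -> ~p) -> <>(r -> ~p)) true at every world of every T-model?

Tableau for the negation ~([]p | ((r -> ~p) -> <>(r -> ~p))):
1. ~([]p | ((r -> ~p) -> <>(r -> ~p))), w0
2. ~[]p, w0   [~|-rule on 1]
3. ~((r -> ~p) -> <>(r -> ~p)), w0   [~|-rule on 1]
4. r -> ~p, w0   [~->-rule on 3]
5. ~<>(r -> ~p), w0   [~->-rule on 3]
6. ~(r -> ~p), w0   [~<>-rule on 5 via w0Rw0]
7. r, w0   [~->-rule on 6]
8. p, w0   [~->-rule on 6]
9. ~p, w0   [->-rule on 4 (branches; this branch)]
Accessibility: w0Rw0
Branch closes: p and ~p both at w0.
All branches of the negation close; one closing branch shown above.

Valid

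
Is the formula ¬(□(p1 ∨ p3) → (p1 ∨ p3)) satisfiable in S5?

1. ¬(□(p1 ∨ p3) → (p1 ∨ p3)), 0
2. □(p1 ∨ p3), 0
3. ¬(p1 ∨ p3), 0
4. ¬p1, 0
5. ¬p3, 0
6. p1 ∨ p3, 0
7. p3, 0
Accessibility: 0R0
Branch closes: p3 and ¬p3 both at 0.
(One branch shown.) All branches close.

Unsatisfiable (every branch closes)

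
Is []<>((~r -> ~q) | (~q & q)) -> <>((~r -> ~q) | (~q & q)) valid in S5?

Tableau for the negation ~([]<>((~r -> ~q) | (~q & q)) -> <>((~r -> ~q) | (~q & q))):
1. ~([]<>((~r -> ~q) | (~q & q)) -> <>((~r -> ~q) | (~q & q))), u
2. []<>((~r -> ~q) | (~q & q)), u
3. ~<>((~r -> ~q) | (~q & q)), u
4. <>((~r -> ~q) | (~q & q)), u
5. ~((~r -> ~q) | (~q & q)), u
6. ~(~r -> ~q), u
7. ~(~q & q), u
8. ~r, u
9. q, u
10. (~r -> ~q) | (~q & q), v
11. <>((~r -> ~q) | (~q & q)), v
12. ~((~r -> ~q) | (~q & q)), v
13. ~(~r -> ~q), v
14. ~(~q & q), v
15. ~r, v
16. q, v
17. ~r -> ~q, v
18. ~q, v
Accessibility: uRu, uRv, vRu, vRv
Branch closes: q and ~q both at v.
All branches of the negation close; one closing branch shown above.

Valid in S5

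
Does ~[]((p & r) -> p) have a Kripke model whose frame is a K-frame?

Unsatisfiable (every branch closes)

1. ~[]((p & r) -> p), w0
2. ~((p & r) -> p), w1
3. p & r, w1
4. ~p, w1
5. p, w1
6. r, w1
Accessibility: w0Rw1
Branch closes: p and ~p both at w1.
All branches of the tableau close; one closing branch shown above.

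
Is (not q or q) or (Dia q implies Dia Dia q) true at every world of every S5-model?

Valid

Tableau for the negation not ((not q or q) or (Dia q implies Dia Dia q)):
1. not ((not q or q) or (Dia q implies Dia Dia q)), u
2. not (not q or q), u
3. not (Dia q implies Dia Dia q), u
4. q, u
5. not q, u
Accessibility: uRu
Branch closes: q and not q both at u.
All branches of the negation close; one closing branch shown above.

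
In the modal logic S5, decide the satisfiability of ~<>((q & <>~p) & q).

Yes, satisfiable

1. ~<>((q & <>~p) & q), 0
2. ~((q & <>~p) & q), 0   [~<>-rule on 1 via 0R0]
3. ~q, 0   [~&-rule on 2 (branches; this branch)]
Accessibility: 0R0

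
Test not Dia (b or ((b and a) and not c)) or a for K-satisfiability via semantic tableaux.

Satisfiable (open branch found)

1. not Dia (b or ((b and a) and not c)) or a, 0
2. a, 0   [or-rule on 1 (branches; this branch)]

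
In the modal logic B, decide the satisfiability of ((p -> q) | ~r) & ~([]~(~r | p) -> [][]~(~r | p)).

1. ((p -> q) | ~r) & ~([]~(~r | p) -> [][]~(~r | p)), 0
2. (p -> q) | ~r, 0
3. ~([]~(~r | p) -> [][]~(~r | p)), 0
4. []~(~r | p), 0
5. ~[][]~(~r | p), 0
6. ~(~r | p), 0
7. r, 0
8. ~p, 0
9. p -> q, 0
10. q, 0
11. ~[]~(~r | p), 1
12. ~(~r | p), 1
13. r, 1
14. ~p, 1
15. ~r | p, 2
16. p, 2
Accessibility: 0R0, 0R1, 1R0, 1R1, 1R2, 2R1, 2R2

Satisfiable (open branch found)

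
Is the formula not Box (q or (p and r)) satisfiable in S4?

1. not Box (q or (p and r)), 0
2. not (q or (p and r)), 1
3. not q, 1
4. not (p and r), 1
5. not r, 1
Accessibility: 0R0, 0R1, 1R1

Satisfiable (open branch found)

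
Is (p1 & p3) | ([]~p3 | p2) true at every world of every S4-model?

Invalid (countermodel exists)

Tableau for the negation ~((p1 & p3) | ([]~p3 | p2)):
1. ~((p1 & p3) | ([]~p3 | p2)), u
2. ~(p1 & p3), u
3. ~([]~p3 | p2), u
4. ~[]~p3, u
5. ~p2, u
6. ~p3, u
7. p3, v
Accessibility: uRu, uRv, vRv
The negation has an open branch (countermodel exists).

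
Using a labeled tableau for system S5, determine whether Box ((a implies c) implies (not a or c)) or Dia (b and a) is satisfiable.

1. Box ((a implies c) implies (not a or c)) or Dia (b and a), w0
2. Dia (b and a), w0
3. b and a, w1
4. b, w1
5. a, w1
Accessibility: w0Rw0, w0Rw1, w1Rw0, w1Rw1

Yes, satisfiable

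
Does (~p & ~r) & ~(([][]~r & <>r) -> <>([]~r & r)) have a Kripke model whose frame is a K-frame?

No, unsatisfiable

1. (~p & ~r) & ~(([][]~r & <>r) -> <>([]~r & r)), u
2. ~p & ~r, u   [&-rule on 1]
3. ~(([][]~r & <>r) -> <>([]~r & r)), u   [&-rule on 1]
4. ~p, u   [&-rule on 2]
5. ~r, u   [&-rule on 2]
6. [][]~r & <>r, u   [~->-rule on 3]
7. ~<>([]~r & r), u   [~->-rule on 3]
8. [][]~r, u   [&-rule on 6]
9. <>r, u   [&-rule on 6]
10. r, v   [<>-rule on 9: fresh world v, uRv]
11. ~([]~r & r), v   [~<>-rule on 7 via uRv]
12. []~r, v   [[]-rule on 8 via uRv]
13. ~[]~r, v   [~&-rule on 11 (branches; this branch)]
14. r, w   [~[]-rule on 13: fresh world w, vRw]
15. ~r, w   [[]-rule on 12 via vRw]
Accessibility: uRv, vRw
Branch closes: r and ~r both at w.
(One branch shown.) All branches close.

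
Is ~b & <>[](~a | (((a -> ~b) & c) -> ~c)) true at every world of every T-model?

Tableau for the negation ~(~b & <>[](~a | (((a -> ~b) & c) -> ~c))):
1. ~(~b & <>[](~a | (((a -> ~b) & c) -> ~c))), w0
2. ~<>[](~a | (((a -> ~b) & c) -> ~c)), w0
3. ~[](~a | (((a -> ~b) & c) -> ~c)), w0
4. ~(~a | (((a -> ~b) & c) -> ~c)), w1
5. a, w1
6. ~(((a -> ~b) & c) -> ~c), w1
7. (a -> ~b) & c, w1
8. c, w1
9. a -> ~b, w1
10. ~[](~a | (((a -> ~b) & c) -> ~c)), w1
11. ~b, w1
12. ~(~a | (((a -> ~b) & c) -> ~c)), w2
13. a, w2
14. ~(((a -> ~b) & c) -> ~c), w2
15. (a -> ~b) & c, w2
16. c, w2
17. a -> ~b, w2
18. ~b, w2
Accessibility: w0Rw0, w0Rw1, w1Rw1, w1Rw2, w2Rw2
The negation has an open branch (countermodel exists).

Not valid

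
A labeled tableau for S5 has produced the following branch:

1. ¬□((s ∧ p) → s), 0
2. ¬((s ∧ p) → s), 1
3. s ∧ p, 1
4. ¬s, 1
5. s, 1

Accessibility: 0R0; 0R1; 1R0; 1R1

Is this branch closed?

Closed

Both s and ¬s appear at 1.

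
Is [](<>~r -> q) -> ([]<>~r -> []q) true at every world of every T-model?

Valid

Tableau for the negation ~([](<>~r -> q) -> ([]<>~r -> []q)):
1. ~([](<>~r -> q) -> ([]<>~r -> []q)), w0
2. [](<>~r -> q), w0
3. ~([]<>~r -> []q), w0
4. []<>~r, w0
5. ~[]q, w0
6. <>~r -> q, w0
7. <>~r, w0
8. q, w0
9. ~q, w1
10. <>~r -> q, w1
11. <>~r, w1
12. ~<>~r, w1
13. r, w1
14. ~r, w2
15. <>~r -> q, w2
16. <>~r, w2
17. q, w2
18. ~r, w3
19. r, w3
Accessibility: w0Rw0, w0Rw1, w0Rw2, w1Rw1, w1Rw3, w2Rw2, w3Rw3
Branch closes: r and ~r both at w3.
All branches of the negation close; one closing branch shown above.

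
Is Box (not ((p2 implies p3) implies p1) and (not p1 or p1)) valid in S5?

Not valid

Tableau for the negation not Box (not ((p2 implies p3) implies p1) and (not p1 or p1)):
1. not Box (not ((p2 implies p3) implies p1) and (not p1 or p1)), 0
2. not (not ((p2 implies p3) implies p1) and (not p1 or p1)), 1
3. (p2 implies p3) implies p1, 1
4. p1, 1
Accessibility: 0R0, 0R1, 1R0, 1R1
The negation has an open branch (countermodel exists).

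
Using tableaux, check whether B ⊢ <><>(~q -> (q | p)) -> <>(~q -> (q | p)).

Tableau for the negation ~(<><>(~q -> (q | p)) -> <>(~q -> (q | p))):
1. ~(<><>(~q -> (q | p)) -> <>(~q -> (q | p))), w0
2. <><>(~q -> (q | p)), w0
3. ~<>(~q -> (q | p)), w0
4. ~(~q -> (q | p)), w0
5. ~q, w0
6. ~(q | p), w0
7. ~p, w0
8. <>(~q -> (q | p)), w1
9. ~(~q -> (q | p)), w1
10. ~q, w1
11. ~(q | p), w1
12. ~p, w1
13. ~q -> (q | p), w2
14. q | p, w2
15. p, w2
Accessibility: w0Rw0, w0Rw1, w1Rw0, w1Rw1, w1Rw2, w2Rw1, w2Rw2
The negation has an open branch (countermodel exists).

No, not valid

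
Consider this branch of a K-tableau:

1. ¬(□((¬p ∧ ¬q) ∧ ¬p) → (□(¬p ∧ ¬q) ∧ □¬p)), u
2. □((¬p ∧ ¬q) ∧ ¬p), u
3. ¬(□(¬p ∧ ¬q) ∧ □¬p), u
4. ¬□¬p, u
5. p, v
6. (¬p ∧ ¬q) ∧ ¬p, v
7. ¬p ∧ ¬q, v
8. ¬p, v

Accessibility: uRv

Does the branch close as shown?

Closed

Both p and ¬p appear at v.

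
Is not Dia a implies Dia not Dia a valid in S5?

Tableau for the negation not (not Dia a implies Dia not Dia a):
1. not (not Dia a implies Dia not Dia a), u
2. not Dia a, u   [neg-implies-rule on 1]
3. not Dia not Dia a, u   [neg-implies-rule on 1]
4. not a, u   [neg-Dia-rule on 2 via uRu]
5. Dia a, u   [neg-Dia-rule on 3 via uRu]
6. a, v   [Dia-rule on 5: fresh world v, uRv]
7. not a, v   [neg-Dia-rule on 2 via uRv]
Accessibility: uRu, uRv, vRu, vRv
Branch closes: a and not a both at v.
All branches of the negation close; one closing branch shown above.

Valid in S5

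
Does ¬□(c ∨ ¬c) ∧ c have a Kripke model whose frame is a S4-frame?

Unsatisfiable (every branch closes)

1. ¬□(c ∨ ¬c) ∧ c, 0
2. ¬□(c ∨ ¬c), 0   [∧-rule on 1]
3. c, 0   [∧-rule on 1]
4. ¬(c ∨ ¬c), 1   [¬□-rule on 2: fresh world 1, 0R1]
5. ¬c, 1   [¬∨-rule on 4]
6. c, 1   [¬∨-rule on 4]
Accessibility: 0R0, 0R1, 1R1
Branch closes: c and ¬c both at 1.
Every branch closes; the branch above is one of them.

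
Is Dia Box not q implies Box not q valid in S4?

Tableau for the negation not (Dia Box not q implies Box not q):
1. not (Dia Box not q implies Box not q), w0
2. Dia Box not q, w0
3. not Box not q, w0
4. Box not q, w1
5. not q, w1
6. q, w2
Accessibility: w0Rw0, w0Rw1, w0Rw2, w1Rw1, w2Rw2
The negation has an open branch (countermodel exists).

Invalid (countermodel exists)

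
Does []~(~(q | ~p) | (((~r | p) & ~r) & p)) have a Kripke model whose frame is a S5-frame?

1. []~(~(q | ~p) | (((~r | p) & ~r) & p)), w0
2. ~(~(q | ~p) | (((~r | p) & ~r) & p)), w0   [[]-rule on 1 via w0Rw0]
3. q | ~p, w0   [~|-rule on 2]
4. ~(((~r | p) & ~r) & p), w0   [~|-rule on 2]
5. ~p, w0   [|-rule on 3 (branches; this branch)]
Accessibility: w0Rw0

Satisfiable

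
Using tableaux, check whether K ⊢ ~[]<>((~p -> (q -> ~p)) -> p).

Tableau for the negation []<>((~p -> (q -> ~p)) -> p):
1. []<>((~p -> (q -> ~p)) -> p), w0
The negation has an open branch (countermodel exists).

Invalid (countermodel exists)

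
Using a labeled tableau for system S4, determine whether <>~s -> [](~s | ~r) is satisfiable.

Satisfiable (open branch found)

1. <>~s -> [](~s | ~r), u
2. [](~s | ~r), u
3. ~s | ~r, u
4. ~r, u
Accessibility: uRu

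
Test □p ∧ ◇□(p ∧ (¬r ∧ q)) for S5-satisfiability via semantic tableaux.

1. □p ∧ ◇□(p ∧ (¬r ∧ q)), w0
2. □p, w0   [∧-rule on 1]
3. ◇□(p ∧ (¬r ∧ q)), w0   [∧-rule on 1]
4. p, w0   [□-rule on 2 via w0Rw0]
5. □(p ∧ (¬r ∧ q)), w1   [◇-rule on 3: fresh world w1, w0Rw1]
6. p, w1   [□-rule on 2 via w0Rw1]
7. p ∧ (¬r ∧ q), w0   [□-rule on 5 via w1Rw0]
8. ¬r ∧ q, w0   [∧-rule on 7]
9. ¬r, w0   [∧-rule on 8]
10. q, w0   [∧-rule on 8]
11. p ∧ (¬r ∧ q), w1   [□-rule on 5 via w1Rw1]
12. ¬r ∧ q, w1   [∧-rule on 11]
13. ¬r, w1   [∧-rule on 12]
14. q, w1   [∧-rule on 12]
Accessibility: w0Rw0, w0Rw1, w1Rw0, w1Rw1

Satisfiable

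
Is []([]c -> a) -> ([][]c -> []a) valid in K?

Yes, valid

Tableau for the negation ~([]([]c -> a) -> ([][]c -> []a)):
1. ~([]([]c -> a) -> ([][]c -> []a)), u
2. []([]c -> a), u
3. ~([][]c -> []a), u
4. [][]c, u
5. ~[]a, u
6. ~a, v
7. []c -> a, v
8. []c, v
9. ~[]c, v
10. ~c, w
11. c, w
Accessibility: uRv, vRw
Branch closes: c and ~c both at w.
All branches of the negation close; one closing branch shown above.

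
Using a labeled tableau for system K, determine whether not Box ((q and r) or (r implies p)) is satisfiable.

Satisfiable (open branch found)

1. not Box ((q and r) or (r implies p)), u
2. not ((q and r) or (r implies p)), v
3. not (q and r), v
4. not (r implies p), v
5. r, v
6. not p, v
7. not q, v
Accessibility: uRv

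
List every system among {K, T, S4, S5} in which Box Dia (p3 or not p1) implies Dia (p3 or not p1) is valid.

T, S4, S5

T-tableau for the negation not (Box Dia (p3 or not p1) implies Dia (p3 or not p1)):
1. not (Box Dia (p3 or not p1) implies Dia (p3 or not p1)), 0
2. Box Dia (p3 or not p1), 0   [neg-implies-rule on 1]
3. not Dia (p3 or not p1), 0   [neg-implies-rule on 1]
4. Dia (p3 or not p1), 0   [Box-rule on 2 via 0R0]
5. not (p3 or not p1), 0   [neg-Dia-rule on 3 via 0R0]
6. not p3, 0   [neg-or-rule on 5]
7. p1, 0   [neg-or-rule on 5]
8. p3 or not p1, 1   [Dia-rule on 4: fresh world 1, 0R1]
9. Dia (p3 or not p1), 1   [Box-rule on 2 via 0R1]
10. not (p3 or not p1), 1   [neg-Dia-rule on 3 via 0R1]
11. not p3, 1   [neg-or-rule on 10]
12. p1, 1   [neg-or-rule on 10]
13. not p1, 1   [or-rule on 8 (branches; this branch)]
Accessibility: 0R0, 0R1, 1R1
Branch closes: p1 and not p1 both at 1.
Every branch closes (one shown): valid in T, hence also in S4, S5 (every theorem of T is a theorem of S4 and S5).
K-tableau for the negation not (Box Dia (p3 or not p1) implies Dia (p3 or not p1)):
1. not (Box Dia (p3 or not p1) implies Dia (p3 or not p1)), 0
2. Box Dia (p3 or not p1), 0   [neg-implies-rule on 1]
3. not Dia (p3 or not p1), 0   [neg-implies-rule on 1]
Complete open branch: countermodel on a K-frame, so not valid in K.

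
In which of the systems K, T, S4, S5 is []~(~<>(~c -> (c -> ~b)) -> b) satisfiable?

K

T-tableau for the formula:
1. []~(~<>(~c -> (c -> ~b)) -> b), w0
2. ~(~<>(~c -> (c -> ~b)) -> b), w0   [[]-rule on 1 via w0Rw0]
3. ~<>(~c -> (c -> ~b)), w0   [~->-rule on 2]
4. ~b, w0   [~->-rule on 2]
5. ~(~c -> (c -> ~b)), w0   [~<>-rule on 3 via w0Rw0]
6. ~c, w0   [~->-rule on 5]
7. ~(c -> ~b), w0   [~->-rule on 5]
8. c, w0   [~->-rule on 7]
9. b, w0   [~->-rule on 7]
Accessibility: w0Rw0
Branch closes: c and ~c both at w0.
Every branch closes (one shown): unsatisfiable in T, hence also in S4, S5 (every S4/S5-frame is a T-frame).
K-tableau for the formula:
1. []~(~<>(~c -> (c -> ~b)) -> b), w0
Complete open branch: satisfiable in K.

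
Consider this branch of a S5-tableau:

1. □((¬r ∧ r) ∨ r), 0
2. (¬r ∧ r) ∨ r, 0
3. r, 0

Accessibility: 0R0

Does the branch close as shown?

No world carries both an atom and its negation.

No, open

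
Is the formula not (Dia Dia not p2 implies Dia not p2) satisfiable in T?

1. not (Dia Dia not p2 implies Dia not p2), w0
2. Dia Dia not p2, w0
3. not Dia not p2, w0
4. p2, w0
5. Dia not p2, w1
6. p2, w1
7. not p2, w2
Accessibility: w0Rw0, w0Rw1, w1Rw1, w1Rw2, w2Rw2

Satisfiable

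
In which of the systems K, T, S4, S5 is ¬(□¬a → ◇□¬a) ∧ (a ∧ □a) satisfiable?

K-tableau for the formula:
1. ¬(□¬a → ◇□¬a) ∧ (a ∧ □a), 0
2. ¬(□¬a → ◇□¬a), 0
3. a ∧ □a, 0
4. □¬a, 0
5. ¬◇□¬a, 0
6. a, 0
7. □a, 0
Complete open branch: satisfiable in K.
T-tableau for the formula:
1. ¬(□¬a → ◇□¬a) ∧ (a ∧ □a), 0
2. ¬(□¬a → ◇□¬a), 0
3. a ∧ □a, 0
4. □¬a, 0
5. ¬◇□¬a, 0
6. a, 0
7. □a, 0
8. ¬a, 0
Accessibility: 0R0
Branch closes: a and ¬a both at 0.
Every branch closes (one shown): unsatisfiable in T, hence also in S4, S5 (every S4/S5-frame is a T-frame).

K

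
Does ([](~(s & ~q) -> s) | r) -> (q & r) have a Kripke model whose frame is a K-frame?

1. ([](~(s & ~q) -> s) | r) -> (q & r), w0
2. q & r, w0
3. q, w0
4. r, w0

Satisfiable (open branch found)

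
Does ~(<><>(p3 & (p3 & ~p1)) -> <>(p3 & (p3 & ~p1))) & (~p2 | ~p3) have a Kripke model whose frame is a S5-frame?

Unsatisfiable

1. ~(<><>(p3 & (p3 & ~p1)) -> <>(p3 & (p3 & ~p1))) & (~p2 | ~p3), 0
2. ~(<><>(p3 & (p3 & ~p1)) -> <>(p3 & (p3 & ~p1))), 0   [&-rule on 1]
3. ~p2 | ~p3, 0   [&-rule on 1]
4. <><>(p3 & (p3 & ~p1)), 0   [~->-rule on 2]
5. ~<>(p3 & (p3 & ~p1)), 0   [~->-rule on 2]
6. ~(p3 & (p3 & ~p1)), 0   [~<>-rule on 5 via 0R0]
7. ~p3, 0   [|-rule on 3 (branches; this branch)]
8. ~(p3 & ~p1), 0   [~&-rule on 6 (branches; this branch)]
9. p1, 0   [~&-rule on 8 (branches; this branch)]
10. <>(p3 & (p3 & ~p1)), 1   [<>-rule on 4: fresh world 1, 0R1]
11. ~(p3 & (p3 & ~p1)), 1   [~<>-rule on 5 via 0R1]
12. ~(p3 & ~p1), 1   [~&-rule on 11 (branches; this branch)]
13. p1, 1   [~&-rule on 12 (branches; this branch)]
14. p3 & (p3 & ~p1), 2   [<>-rule on 10: fresh world 2, 1R2]
15. p3, 2   [&-rule on 14]
16. p3 & ~p1, 2   [&-rule on 14]
17. ~p1, 2   [&-rule on 16]
18. ~(p3 & (p3 & ~p1)), 2   [~<>-rule on 5 via 0R2]
19. ~(p3 & ~p1), 2   [~&-rule on 18 (branches; this branch)]
20. p1, 2   [~&-rule on 19 (branches; this branch)]
Accessibility: 0R0, 0R1, 0R2, 1R0, 1R1, 1R2, 2R0, 2R1, 2R2
Branch closes: p1 and ~p1 both at 2.
All branches of the tableau close; one closing branch shown above.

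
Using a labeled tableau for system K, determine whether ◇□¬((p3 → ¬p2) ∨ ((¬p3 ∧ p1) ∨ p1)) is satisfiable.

1. ◇□¬((p3 → ¬p2) ∨ ((¬p3 ∧ p1) ∨ p1)), 0
2. □¬((p3 → ¬p2) ∨ ((¬p3 ∧ p1) ∨ p1)), 1
Accessibility: 0R1

Satisfiable (open branch found)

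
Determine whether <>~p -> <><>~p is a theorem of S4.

Yes, valid

Tableau for the negation ~(<>~p -> <><>~p):
1. ~(<>~p -> <><>~p), w0
2. <>~p, w0   [~->-rule on 1]
3. ~<><>~p, w0   [~->-rule on 1]
4. ~<>~p, w0   [~<>-rule on 3 via w0Rw0]
5. p, w0   [~<>-rule on 4 via w0Rw0]
6. ~p, w1   [<>-rule on 2: fresh world w1, w0Rw1]
7. ~<>~p, w1   [~<>-rule on 3 via w0Rw1]
8. p, w1   [~<>-rule on 4 via w0Rw1]
Accessibility: w0Rw0, w0Rw1, w1Rw1
Branch closes: p and ~p both at w1.
Every branch of the negation's tableau closes; the branch above is one of them.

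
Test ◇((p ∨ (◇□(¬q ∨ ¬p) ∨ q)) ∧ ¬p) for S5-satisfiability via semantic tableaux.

Satisfiable

1. ◇((p ∨ (◇□(¬q ∨ ¬p) ∨ q)) ∧ ¬p), w0
2. (p ∨ (◇□(¬q ∨ ¬p) ∨ q)) ∧ ¬p, w1
3. p ∨ (◇□(¬q ∨ ¬p) ∨ q), w1
4. ¬p, w1
5. ◇□(¬q ∨ ¬p) ∨ q, w1
6. q, w1
Accessibility: w0Rw0, w0Rw1, w1Rw0, w1Rw1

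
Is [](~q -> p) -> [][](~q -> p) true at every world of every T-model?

Tableau for the negation ~([](~q -> p) -> [][](~q -> p)):
1. ~([](~q -> p) -> [][](~q -> p)), 0
2. [](~q -> p), 0
3. ~[][](~q -> p), 0
4. ~q -> p, 0
5. p, 0
6. ~[](~q -> p), 1
7. ~q -> p, 1
8. p, 1
9. ~(~q -> p), 2
10. ~q, 2
11. ~p, 2
Accessibility: 0R0, 0R1, 1R1, 1R2, 2R2
The negation has an open branch (countermodel exists).

No, not valid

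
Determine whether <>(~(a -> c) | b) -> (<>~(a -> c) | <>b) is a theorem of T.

Tableau for the negation ~(<>(~(a -> c) | b) -> (<>~(a -> c) | <>b)):
1. ~(<>(~(a -> c) | b) -> (<>~(a -> c) | <>b)), u
2. <>(~(a -> c) | b), u
3. ~(<>~(a -> c) | <>b), u
4. ~<>~(a -> c), u
5. ~<>b, u
6. a -> c, u
7. ~b, u
8. c, u
9. ~(a -> c) | b, v
10. a -> c, v
11. ~b, v
12. ~(a -> c), v
13. a, v
14. ~c, v
15. c, v
Accessibility: uRu, uRv, vRv
Branch closes: c and ~c both at v.
All branches of the negation close; one closing branch shown above.

Valid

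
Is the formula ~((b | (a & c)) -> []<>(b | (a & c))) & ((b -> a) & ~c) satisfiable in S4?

Satisfiable (open branch found)

1. ~((b | (a & c)) -> []<>(b | (a & c))) & ((b -> a) & ~c), w0
2. ~((b | (a & c)) -> []<>(b | (a & c))), w0   [&-rule on 1]
3. (b -> a) & ~c, w0   [&-rule on 1]
4. b | (a & c), w0   [~->-rule on 2]
5. ~[]<>(b | (a & c)), w0   [~->-rule on 2]
6. b -> a, w0   [&-rule on 3]
7. ~c, w0   [&-rule on 3]
8. b, w0   [|-rule on 4 (branches; this branch)]
9. a, w0   [->-rule on 6 (branches; this branch)]
10. ~<>(b | (a & c)), w1   [~[]-rule on 5: fresh world w1, w0Rw1]
11. ~(b | (a & c)), w1   [~<>-rule on 10 via w1Rw1]
12. ~b, w1   [~|-rule on 11]
13. ~(a & c), w1   [~|-rule on 11]
14. ~c, w1   [~&-rule on 13 (branches; this branch)]
Accessibility: w0Rw0, w0Rw1, w1Rw1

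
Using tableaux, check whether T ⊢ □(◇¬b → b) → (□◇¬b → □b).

Tableau for the negation ¬(□(◇¬b → b) → (□◇¬b → □b)):
1. ¬(□(◇¬b → b) → (□◇¬b → □b)), u
2. □(◇¬b → b), u
3. ¬(□◇¬b → □b), u
4. □◇¬b, u
5. ¬□b, u
6. ◇¬b → b, u
7. ◇¬b, u
8. b, u
9. ¬b, v
10. ◇¬b → b, v
11. ◇¬b, v
12. ¬◇¬b, v
13. b, v
Accessibility: uRu, uRv, vRv
Branch closes: b and ¬b both at v.
Every branch of the negation's tableau closes; the branch above is one of them.

Valid in T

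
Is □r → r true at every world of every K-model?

Tableau for the negation ¬(□r → r):
1. ¬(□r → r), w0
2. □r, w0
3. ¬r, w0
The negation has an open branch (countermodel exists).

Invalid (countermodel exists)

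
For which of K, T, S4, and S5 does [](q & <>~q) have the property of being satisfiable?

K

K-tableau for the formula:
1. [](q & <>~q), 0
Complete open branch: satisfiable in K.
T-tableau for the formula:
1. [](q & <>~q), 0
2. q & <>~q, 0
3. q, 0
4. <>~q, 0
5. ~q, 1
6. q & <>~q, 1
7. q, 1
8. <>~q, 1
Accessibility: 0R0, 0R1, 1R1
Branch closes: q and ~q both at 1.
Every branch closes (one shown): unsatisfiable in T, hence also in S4, S5 (every S4/S5-frame is a T-frame).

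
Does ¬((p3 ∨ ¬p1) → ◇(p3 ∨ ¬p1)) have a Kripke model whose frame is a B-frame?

Unsatisfiable

1. ¬((p3 ∨ ¬p1) → ◇(p3 ∨ ¬p1)), 0
2. p3 ∨ ¬p1, 0
3. ¬◇(p3 ∨ ¬p1), 0
4. ¬(p3 ∨ ¬p1), 0
5. ¬p3, 0
6. p1, 0
7. ¬p1, 0
Accessibility: 0R0
Branch closes: p1 and ¬p1 both at 0.
All branches of the tableau close; one closing branch shown above.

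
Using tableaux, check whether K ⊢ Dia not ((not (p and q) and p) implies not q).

Not valid

Tableau for the negation not Dia not ((not (p and q) and p) implies not q):
1. not Dia not ((not (p and q) and p) implies not q), w0
The negation has an open branch (countermodel exists).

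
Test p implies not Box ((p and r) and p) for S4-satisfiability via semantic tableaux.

1. p implies not Box ((p and r) and p), 0
2. not Box ((p and r) and p), 0
3. not ((p and r) and p), 1
4. not p, 1
Accessibility: 0R0, 0R1, 1R1

Satisfiable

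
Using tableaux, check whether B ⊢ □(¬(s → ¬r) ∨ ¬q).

Tableau for the negation ¬□(¬(s → ¬r) ∨ ¬q):
1. ¬□(¬(s → ¬r) ∨ ¬q), 0
2. ¬(¬(s → ¬r) ∨ ¬q), 1
3. s → ¬r, 1
4. q, 1
5. ¬r, 1
Accessibility: 0R0, 0R1, 1R0, 1R1
The negation has an open branch (countermodel exists).

Not valid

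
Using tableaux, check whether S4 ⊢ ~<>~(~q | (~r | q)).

Valid

Tableau for the negation <>~(~q | (~r | q)):
1. <>~(~q | (~r | q)), 0
2. ~(~q | (~r | q)), 1
3. q, 1
4. ~(~r | q), 1
5. r, 1
6. ~q, 1
Accessibility: 0R0, 0R1, 1R1
Branch closes: q and ~q both at 1.
All branches of the negation close; one closing branch shown above.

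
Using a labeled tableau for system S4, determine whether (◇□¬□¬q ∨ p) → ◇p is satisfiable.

1. (◇□¬□¬q ∨ p) → ◇p, 0
2. ◇p, 0   [→-rule on 1 (branches; this branch)]
3. p, 1   [◇-rule on 2: fresh world 1, 0R1]
Accessibility: 0R0, 0R1, 1R1

Satisfiable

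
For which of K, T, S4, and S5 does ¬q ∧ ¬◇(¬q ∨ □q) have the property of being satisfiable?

K

T-tableau for the formula:
1. ¬q ∧ ¬◇(¬q ∨ □q), w0
2. ¬q, w0
3. ¬◇(¬q ∨ □q), w0
4. ¬(¬q ∨ □q), w0
5. q, w0
6. ¬□q, w0
Accessibility: w0Rw0
Branch closes: q and ¬q both at w0.
Every branch closes (one shown): unsatisfiable in T, hence also in S4, S5 (every S4/S5-frame is a T-frame).
K-tableau for the formula:
1. ¬q ∧ ¬◇(¬q ∨ □q), w0
2. ¬q, w0
3. ¬◇(¬q ∨ □q), w0
Complete open branch: satisfiable in K.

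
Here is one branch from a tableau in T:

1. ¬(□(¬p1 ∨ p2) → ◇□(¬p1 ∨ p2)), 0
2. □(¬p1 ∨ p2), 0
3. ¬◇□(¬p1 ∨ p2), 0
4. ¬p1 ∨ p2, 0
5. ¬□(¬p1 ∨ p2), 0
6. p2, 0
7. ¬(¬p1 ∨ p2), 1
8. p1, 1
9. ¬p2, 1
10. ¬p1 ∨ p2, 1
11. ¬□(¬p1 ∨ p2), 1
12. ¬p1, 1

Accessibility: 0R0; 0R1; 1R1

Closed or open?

Both p1 and ¬p1 appear at 1.

Yes, closed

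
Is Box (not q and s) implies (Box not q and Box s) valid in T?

Tableau for the negation not (Box (not q and s) implies (Box not q and Box s)):
1. not (Box (not q and s) implies (Box not q and Box s)), u
2. Box (not q and s), u
3. not (Box not q and Box s), u
4. not q and s, u
5. not q, u
6. s, u
7. not Box s, u
8. not s, v
9. not q and s, v
10. not q, v
11. s, v
Accessibility: uRu, uRv, vRv
Branch closes: s and not s both at v.
Every branch of the negation's tableau closes; the branch above is one of them.

Yes, valid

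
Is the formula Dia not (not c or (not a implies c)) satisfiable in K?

No, unsatisfiable

1. Dia not (not c or (not a implies c)), 0
2. not (not c or (not a implies c)), 1   [Dia-rule on 1: fresh world 1, 0R1]
3. c, 1   [neg-or-rule on 2]
4. not (not a implies c), 1   [neg-or-rule on 2]
5. not a, 1   [neg-implies-rule on 4]
6. not c, 1   [neg-implies-rule on 4]
Accessibility: 0R1
Branch closes: c and not c both at 1.
All branches of the tableau close; one closing branch shown above.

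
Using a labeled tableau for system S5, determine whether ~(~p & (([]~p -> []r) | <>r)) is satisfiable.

1. ~(~p & (([]~p -> []r) | <>r)), 0
2. ~(([]~p -> []r) | <>r), 0   [~&-rule on 1 (branches; this branch)]
3. ~([]~p -> []r), 0   [~|-rule on 2]
4. ~<>r, 0   [~|-rule on 2]
5. []~p, 0   [~->-rule on 3]
6. ~[]r, 0   [~->-rule on 3]
7. ~r, 0   [~<>-rule on 4 via 0R0]
8. ~p, 0   [[]-rule on 5 via 0R0]
9. ~r, 1   [~[]-rule on 6: fresh world 1, 0R1]
10. ~p, 1   [[]-rule on 5 via 0R1]
Accessibility: 0R0, 0R1, 1R0, 1R1

Satisfiable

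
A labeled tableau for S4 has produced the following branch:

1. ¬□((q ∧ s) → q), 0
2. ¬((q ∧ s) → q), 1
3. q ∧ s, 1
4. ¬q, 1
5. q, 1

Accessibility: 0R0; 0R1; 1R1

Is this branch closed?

Both q and ¬q appear at 1.

Yes, closed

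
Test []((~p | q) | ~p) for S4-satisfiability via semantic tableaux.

1. []((~p | q) | ~p), w0
2. (~p | q) | ~p, w0
3. ~p, w0
Accessibility: w0Rw0

Satisfiable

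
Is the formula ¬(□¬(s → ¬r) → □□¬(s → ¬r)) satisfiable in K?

Satisfiable (open branch found)

1. ¬(□¬(s → ¬r) → □□¬(s → ¬r)), u
2. □¬(s → ¬r), u   [¬→-rule on 1]
3. ¬□□¬(s → ¬r), u   [¬→-rule on 1]
4. ¬□¬(s → ¬r), v   [¬□-rule on 3: fresh world v, uRv]
5. ¬(s → ¬r), v   [□-rule on 2 via uRv]
6. s, v   [¬→-rule on 5]
7. r, v   [¬→-rule on 5]
8. s → ¬r, w   [¬□-rule on 4: fresh world w, vRw]
9. ¬r, w   [→-rule on 8 (branches; this branch)]
Accessibility: uRv, vRw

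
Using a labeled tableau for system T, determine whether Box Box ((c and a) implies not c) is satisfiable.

Yes, satisfiable

1. Box Box ((c and a) implies not c), 0
2. Box ((c and a) implies not c), 0
3. (c and a) implies not c, 0
4. not c, 0
Accessibility: 0R0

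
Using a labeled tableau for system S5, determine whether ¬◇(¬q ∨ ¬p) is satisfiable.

Satisfiable

1. ¬◇(¬q ∨ ¬p), 0
2. ¬(¬q ∨ ¬p), 0
3. q, 0
4. p, 0
Accessibility: 0R0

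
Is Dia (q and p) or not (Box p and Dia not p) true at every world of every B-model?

Tableau for the negation not (Dia (q and p) or not (Box p and Dia not p)):
1. not (Dia (q and p) or not (Box p and Dia not p)), 0
2. not Dia (q and p), 0   [neg-or-rule on 1]
3. Box p and Dia not p, 0   [neg-or-rule on 1]
4. Box p, 0   [and-rule on 3]
5. Dia not p, 0   [and-rule on 3]
6. not (q and p), 0   [neg-Dia-rule on 2 via 0R0]
7. p, 0   [Box-rule on 4 via 0R0]
8. not q, 0   [neg-and-rule on 6 (branches; this branch)]
9. not p, 1   [Dia-rule on 5: fresh world 1, 0R1]
10. not (q and p), 1   [neg-Dia-rule on 2 via 0R1]
11. p, 1   [Box-rule on 4 via 0R1]
Accessibility: 0R0, 0R1, 1R0, 1R1
Branch closes: p and not p both at 1.
All branches of the negation close; one closing branch shown above.

Valid in B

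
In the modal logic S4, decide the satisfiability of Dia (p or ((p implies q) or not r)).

Satisfiable

1. Dia (p or ((p implies q) or not r)), u
2. p or ((p implies q) or not r), v   [Dia-rule on 1: fresh world v, uRv]
3. (p implies q) or not r, v   [or-rule on 2 (branches; this branch)]
4. not r, v   [or-rule on 3 (branches; this branch)]
Accessibility: uRu, uRv, vRv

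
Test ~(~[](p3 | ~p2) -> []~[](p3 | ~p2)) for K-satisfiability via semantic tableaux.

Satisfiable

1. ~(~[](p3 | ~p2) -> []~[](p3 | ~p2)), 0
2. ~[](p3 | ~p2), 0
3. ~[]~[](p3 | ~p2), 0
4. ~(p3 | ~p2), 1
5. ~p3, 1
6. p2, 1
7. [](p3 | ~p2), 2
Accessibility: 0R1, 0R2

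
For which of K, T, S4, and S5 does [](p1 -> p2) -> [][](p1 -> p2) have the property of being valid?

S4, S5

S4-tableau for the negation ~([](p1 -> p2) -> [][](p1 -> p2)):
1. ~([](p1 -> p2) -> [][](p1 -> p2)), 0
2. [](p1 -> p2), 0
3. ~[][](p1 -> p2), 0
4. p1 -> p2, 0
5. p2, 0
6. ~[](p1 -> p2), 1
7. p1 -> p2, 1
8. p2, 1
9. ~(p1 -> p2), 2
10. p1, 2
11. ~p2, 2
12. p1 -> p2, 2
13. p2, 2
Accessibility: 0R0, 0R1, 0R2, 1R1, 1R2, 2R2
Branch closes: p2 and ~p2 both at 2.
Every branch closes (one shown): valid in S4, hence also in S5 (every theorem of S4 is a theorem of S5).
T-tableau for the negation ~([](p1 -> p2) -> [][](p1 -> p2)):
1. ~([](p1 -> p2) -> [][](p1 -> p2)), 0
2. [](p1 -> p2), 0
3. ~[][](p1 -> p2), 0
4. p1 -> p2, 0
5. p2, 0
6. ~[](p1 -> p2), 1
7. p1 -> p2, 1
8. p2, 1
9. ~(p1 -> p2), 2
10. p1, 2
11. ~p2, 2
Accessibility: 0R0, 0R1, 1R1, 1R2, 2R2
Complete open branch: countermodel on a T-frame, so not valid in T, nor in K (the same frame is also a K-frame).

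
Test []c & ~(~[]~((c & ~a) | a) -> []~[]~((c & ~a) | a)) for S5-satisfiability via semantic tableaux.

Unsatisfiable (every branch closes)

1. []c & ~(~[]~((c & ~a) | a) -> []~[]~((c & ~a) | a)), w0
2. []c, w0   [&-rule on 1]
3. ~(~[]~((c & ~a) | a) -> []~[]~((c & ~a) | a)), w0   [&-rule on 1]
4. ~[]~((c & ~a) | a), w0   [~->-rule on 3]
5. ~[]~[]~((c & ~a) | a), w0   [~->-rule on 3]
6. c, w0   [[]-rule on 2 via w0Rw0]
7. (c & ~a) | a, w1   [~[]-rule on 4: fresh world w1, w0Rw1]
8. c, w1   [[]-rule on 2 via w0Rw1]
9. c & ~a, w1   [|-rule on 7 (branches; this branch)]
10. ~a, w1   [&-rule on 9]
11. []~((c & ~a) | a), w2   [~[]-rule on 5: fresh world w2, w0Rw2]
12. c, w2   [[]-rule on 2 via w0Rw2]
13. ~((c & ~a) | a), w0   [[]-rule on 11 via w2Rw0]
14. ~(c & ~a), w0   [~|-rule on 13]
15. ~a, w0   [~|-rule on 13]
16. ~((c & ~a) | a), w1   [[]-rule on 11 via w2Rw1]
17. ~(c & ~a), w1   [~|-rule on 16]
18. ~((c & ~a) | a), w2   [[]-rule on 11 via w2Rw2]
19. ~(c & ~a), w2   [~|-rule on 18]
20. ~a, w2   [~|-rule on 18]
21. a, w0   [~&-rule on 14 (branches; this branch)]
Accessibility: w0Rw0, w0Rw1, w0Rw2, w1Rw0, w1Rw1, w1Rw2, w2Rw0, w2Rw1, w2Rw2
Branch closes: a and ~a both at w0.
(One branch shown.) All branches close.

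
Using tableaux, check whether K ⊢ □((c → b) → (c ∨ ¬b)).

No, not valid

Tableau for the negation ¬□((c → b) → (c ∨ ¬b)):
1. ¬□((c → b) → (c ∨ ¬b)), u
2. ¬((c → b) → (c ∨ ¬b)), v
3. c → b, v
4. ¬(c ∨ ¬b), v
5. ¬c, v
6. b, v
Accessibility: uRv
The negation has an open branch (countermodel exists).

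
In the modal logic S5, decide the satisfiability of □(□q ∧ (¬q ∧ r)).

No, unsatisfiable

1. □(□q ∧ (¬q ∧ r)), 0
2. □q ∧ (¬q ∧ r), 0
3. □q, 0
4. ¬q ∧ r, 0
5. ¬q, 0
6. r, 0
7. q, 0
Accessibility: 0R0
Branch closes: q and ¬q both at 0.
All branches of the tableau close; one closing branch shown above.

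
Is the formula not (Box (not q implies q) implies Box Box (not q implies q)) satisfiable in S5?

Unsatisfiable

1. not (Box (not q implies q) implies Box Box (not q implies q)), 0
2. Box (not q implies q), 0
3. not Box Box (not q implies q), 0
4. not q implies q, 0
5. q, 0
6. not Box (not q implies q), 1
7. not q implies q, 1
8. q, 1
9. not (not q implies q), 2
10. not q, 2
11. not q implies q, 2
12. q, 2
Accessibility: 0R0, 0R1, 0R2, 1R0, 1R1, 1R2, 2R0, 2R1, 2R2
Branch closes: q and not q both at 2.
All branches of the tableau close; one closing branch shown above.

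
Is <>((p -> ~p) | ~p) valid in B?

Tableau for the negation ~<>((p -> ~p) | ~p):
1. ~<>((p -> ~p) | ~p), w0
2. ~((p -> ~p) | ~p), w0
3. ~(p -> ~p), w0
4. p, w0
Accessibility: w0Rw0
The negation has an open branch (countermodel exists).

Not valid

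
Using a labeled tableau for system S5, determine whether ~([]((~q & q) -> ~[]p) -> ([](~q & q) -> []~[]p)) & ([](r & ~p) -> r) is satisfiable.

1. ~([]((~q & q) -> ~[]p) -> ([](~q & q) -> []~[]p)) & ([](r & ~p) -> r), 0
2. ~([]((~q & q) -> ~[]p) -> ([](~q & q) -> []~[]p)), 0   [&-rule on 1]
3. [](r & ~p) -> r, 0   [&-rule on 1]
4. []((~q & q) -> ~[]p), 0   [~->-rule on 2]
5. ~([](~q & q) -> []~[]p), 0   [~->-rule on 2]
6. [](~q & q), 0   [~->-rule on 5]
7. ~[]~[]p, 0   [~->-rule on 5]
8. (~q & q) -> ~[]p, 0   [[]-rule on 4 via 0R0]
9. ~q & q, 0   [[]-rule on 6 via 0R0]
10. ~q, 0   [&-rule on 9]
11. q, 0   [&-rule on 9]
Accessibility: 0R0
Branch closes: q and ~q both at 0.
(One branch shown.) All branches close.

Unsatisfiable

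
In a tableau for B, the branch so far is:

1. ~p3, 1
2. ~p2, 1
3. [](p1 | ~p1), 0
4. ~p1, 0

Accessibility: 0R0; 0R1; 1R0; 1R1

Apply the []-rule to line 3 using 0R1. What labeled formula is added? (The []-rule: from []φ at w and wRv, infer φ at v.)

p1 | ~p1, 1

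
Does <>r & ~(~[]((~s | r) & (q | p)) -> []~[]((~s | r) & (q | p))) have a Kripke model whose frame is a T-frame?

1. <>r & ~(~[]((~s | r) & (q | p)) -> []~[]((~s | r) & (q | p))), 0
2. <>r, 0
3. ~(~[]((~s | r) & (q | p)) -> []~[]((~s | r) & (q | p))), 0
4. ~[]((~s | r) & (q | p)), 0
5. ~[]~[]((~s | r) & (q | p)), 0
6. r, 1
7. ~((~s | r) & (q | p)), 2
8. ~(q | p), 2
9. ~q, 2
10. ~p, 2
11. []((~s | r) & (q | p)), 3
12. (~s | r) & (q | p), 3
13. ~s | r, 3
14. q | p, 3
15. r, 3
16. p, 3
Accessibility: 0R0, 0R1, 0R2, 0R3, 1R1, 2R2, 3R3

Satisfiable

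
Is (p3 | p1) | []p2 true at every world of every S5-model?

Invalid (countermodel exists)

Tableau for the negation ~((p3 | p1) | []p2):
1. ~((p3 | p1) | []p2), u
2. ~(p3 | p1), u   [~|-rule on 1]
3. ~[]p2, u   [~|-rule on 1]
4. ~p3, u   [~|-rule on 2]
5. ~p1, u   [~|-rule on 2]
6. ~p2, v   [~[]-rule on 3: fresh world v, uRv]
Accessibility: uRu, uRv, vRu, vRv
The negation has an open branch (countermodel exists).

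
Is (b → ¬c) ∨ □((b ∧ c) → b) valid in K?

Valid in K

Tableau for the negation ¬((b → ¬c) ∨ □((b ∧ c) → b)):
1. ¬((b → ¬c) ∨ □((b ∧ c) → b)), w0
2. ¬(b → ¬c), w0   [¬∨-rule on 1]
3. ¬□((b ∧ c) → b), w0   [¬∨-rule on 1]
4. b, w0   [¬→-rule on 2]
5. c, w0   [¬→-rule on 2]
6. ¬((b ∧ c) → b), w1   [¬□-rule on 3: fresh world w1, w0Rw1]
7. b ∧ c, w1   [¬→-rule on 6]
8. ¬b, w1   [¬→-rule on 6]
9. b, w1   [∧-rule on 7]
10. c, w1   [∧-rule on 7]
Accessibility: w0Rw1
Branch closes: b and ¬b both at w1.
Every branch of the negation's tableau closes; the branch above is one of them.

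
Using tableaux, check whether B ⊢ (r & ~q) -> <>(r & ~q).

Yes, valid

Tableau for the negation ~((r & ~q) -> <>(r & ~q)):
1. ~((r & ~q) -> <>(r & ~q)), w0
2. r & ~q, w0   [~->-rule on 1]
3. ~<>(r & ~q), w0   [~->-rule on 1]
4. r, w0   [&-rule on 2]
5. ~q, w0   [&-rule on 2]
6. ~(r & ~q), w0   [~<>-rule on 3 via w0Rw0]
7. q, w0   [~&-rule on 6 (branches; this branch)]
Accessibility: w0Rw0
Branch closes: q and ~q both at w0.
All branches of the negation close; one closing branch shown above.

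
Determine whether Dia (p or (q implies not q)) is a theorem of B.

No, not valid

Tableau for the negation not Dia (p or (q implies not q)):
1. not Dia (p or (q implies not q)), u
2. not (p or (q implies not q)), u
3. not p, u
4. not (q implies not q), u
5. q, u
Accessibility: uRu
The negation has an open branch (countermodel exists).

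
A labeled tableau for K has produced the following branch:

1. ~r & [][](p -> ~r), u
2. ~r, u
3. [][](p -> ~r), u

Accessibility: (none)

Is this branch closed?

No atom appears with both signs at the same world.

No, open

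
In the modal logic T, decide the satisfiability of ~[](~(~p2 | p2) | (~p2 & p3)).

1. ~[](~(~p2 | p2) | (~p2 & p3)), u
2. ~(~(~p2 | p2) | (~p2 & p3)), v
3. ~p2 | p2, v
4. ~(~p2 & p3), v
5. p2, v
6. ~p3, v
Accessibility: uRu, uRv, vRv

Yes, satisfiable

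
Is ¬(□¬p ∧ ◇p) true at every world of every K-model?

Valid in K

Tableau for the negation □¬p ∧ ◇p:
1. □¬p ∧ ◇p, 0
2. □¬p, 0
3. ◇p, 0
4. p, 1
5. ¬p, 1
Accessibility: 0R1
Branch closes: p and ¬p both at 1.
Every branch of the negation's tableau closes; the branch above is one of them.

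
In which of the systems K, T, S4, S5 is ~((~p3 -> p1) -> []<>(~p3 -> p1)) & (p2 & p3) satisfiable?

K, T, S4

S5-tableau for the formula:
1. ~((~p3 -> p1) -> []<>(~p3 -> p1)) & (p2 & p3), u
2. ~((~p3 -> p1) -> []<>(~p3 -> p1)), u
3. p2 & p3, u
4. ~p3 -> p1, u
5. ~[]<>(~p3 -> p1), u
6. p2, u
7. p3, u
8. p1, u
9. ~<>(~p3 -> p1), v
10. ~(~p3 -> p1), u
11. ~p3, u
12. ~p1, u
Accessibility: uRu, uRv, vRu, vRv
Branch closes: p3 and ~p3 both at u.
Every branch closes (one shown): unsatisfiable in S5.
S4-tableau for the formula:
1. ~((~p3 -> p1) -> []<>(~p3 -> p1)) & (p2 & p3), u
2. ~((~p3 -> p1) -> []<>(~p3 -> p1)), u
3. p2 & p3, u
4. ~p3 -> p1, u
5. ~[]<>(~p3 -> p1), u
6. p2, u
7. p3, u
8. p1, u
9. ~<>(~p3 -> p1), v
10. ~(~p3 -> p1), v
11. ~p3, v
12. ~p1, v
Accessibility: uRu, uRv, vRv
Complete open branch: satisfiable in S4, hence also in K, T (this S4-model is also a K-model and a T-model).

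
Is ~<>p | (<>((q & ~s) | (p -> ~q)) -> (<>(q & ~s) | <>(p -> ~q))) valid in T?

Tableau for the negation ~(~<>p | (<>((q & ~s) | (p -> ~q)) -> (<>(q & ~s) | <>(p -> ~q)))):
1. ~(~<>p | (<>((q & ~s) | (p -> ~q)) -> (<>(q & ~s) | <>(p -> ~q)))), u
2. <>p, u
3. ~(<>((q & ~s) | (p -> ~q)) -> (<>(q & ~s) | <>(p -> ~q))), u
4. <>((q & ~s) | (p -> ~q)), u
5. ~(<>(q & ~s) | <>(p -> ~q)), u
6. ~<>(q & ~s), u
7. ~<>(p -> ~q), u
8. ~(q & ~s), u
9. ~(p -> ~q), u
10. p, u
11. q, u
12. s, u
13. p, v
14. ~(q & ~s), v
15. ~(p -> ~q), v
16. q, v
17. s, v
18. (q & ~s) | (p -> ~q), w
19. ~(q & ~s), w
20. ~(p -> ~q), w
21. p, w
22. q, w
23. p -> ~q, w
24. s, w
25. ~q, w
Accessibility: uRu, uRv, uRw, vRv, wRw
Branch closes: q and ~q both at w.
Every branch of the negation's tableau closes; the branch above is one of them.

Valid in T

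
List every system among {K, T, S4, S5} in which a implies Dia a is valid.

T, S4, S5

T-tableau for the negation not (a implies Dia a):
1. not (a implies Dia a), w0
2. a, w0   [neg-implies-rule on 1]
3. not Dia a, w0   [neg-implies-rule on 1]
4. not a, w0   [neg-Dia-rule on 3 via w0Rw0]
Accessibility: w0Rw0
Branch closes: a and not a both at w0.
Every branch closes (one shown): valid in T, hence also in S4, S5 (every theorem of T is a theorem of S4 and S5).
K-tableau for the negation not (a implies Dia a):
1. not (a implies Dia a), w0
2. a, w0   [neg-implies-rule on 1]
3. not Dia a, w0   [neg-implies-rule on 1]
Complete open branch: countermodel on a K-frame, so not valid in K.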